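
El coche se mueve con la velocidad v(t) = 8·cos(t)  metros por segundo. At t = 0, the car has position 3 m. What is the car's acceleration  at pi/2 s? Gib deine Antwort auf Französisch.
En partant de la vitesse v(t) = 8·cos(t), nous prenons 1 dérivée. En dérivant la vitesse, nous obtenons l'accélération: a(t) = -8·sin(t). Nous avons l'accélération a(t) = -8·sin(t). En substituant t = pi/2: a(pi/2) = -8.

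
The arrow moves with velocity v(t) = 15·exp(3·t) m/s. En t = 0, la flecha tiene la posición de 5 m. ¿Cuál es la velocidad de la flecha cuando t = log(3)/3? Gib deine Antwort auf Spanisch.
De la ecuación de la velocidad v(t) = 15·exp(3·t), sustituimos t = log(3)/3 para obtener v = 45.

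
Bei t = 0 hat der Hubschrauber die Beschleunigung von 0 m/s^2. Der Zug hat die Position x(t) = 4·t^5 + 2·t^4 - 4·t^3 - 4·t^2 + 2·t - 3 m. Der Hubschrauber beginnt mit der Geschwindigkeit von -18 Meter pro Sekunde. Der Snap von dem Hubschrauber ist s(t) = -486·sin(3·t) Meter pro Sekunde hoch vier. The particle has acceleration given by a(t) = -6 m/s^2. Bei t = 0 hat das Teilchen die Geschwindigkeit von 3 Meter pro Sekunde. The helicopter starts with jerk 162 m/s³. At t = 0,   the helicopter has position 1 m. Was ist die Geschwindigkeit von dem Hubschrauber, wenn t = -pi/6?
Um dies zu lösen, müssen wir 3 Integrale unserer Gleichung für den Snap s(t) = -486·sin(3·t) finden. Das Integral von dem Snap, mit j(0) = 162, ergibt den Ruck: j(t) = 162·cos(3·t). Das Integral von dem Ruck, mit a(0) = 0, ergibt die Beschleunigung: a(t) = 54·sin(3·t). Das Integral von der Beschleunigung, mit v(0) = -18, ergibt die Geschwindigkeit: v(t) = -18·cos(3·t). Wir haben die Geschwindigkeit v(t) = -18·cos(3·t). Durch Einsetzen von t = -pi/6: v(-pi/6) = 0.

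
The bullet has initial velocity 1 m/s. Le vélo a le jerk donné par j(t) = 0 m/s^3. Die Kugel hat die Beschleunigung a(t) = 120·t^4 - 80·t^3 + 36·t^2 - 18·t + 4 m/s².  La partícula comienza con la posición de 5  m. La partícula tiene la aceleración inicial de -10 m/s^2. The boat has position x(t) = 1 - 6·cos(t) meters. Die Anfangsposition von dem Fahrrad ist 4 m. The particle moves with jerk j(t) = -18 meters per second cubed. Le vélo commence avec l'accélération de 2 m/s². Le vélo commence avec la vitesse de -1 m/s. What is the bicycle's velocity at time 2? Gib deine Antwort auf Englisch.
To find the answer, we compute 2 integrals of j(t) = 0. The antiderivative of jerk is acceleration. Using a(0) = 2, we get a(t) = 2. The antiderivative of acceleration, with v(0) = -1, gives velocity: v(t) = 2·t - 1. From the given velocity equation v(t) = 2·t - 1, we substitute t = 2 to get v = 3.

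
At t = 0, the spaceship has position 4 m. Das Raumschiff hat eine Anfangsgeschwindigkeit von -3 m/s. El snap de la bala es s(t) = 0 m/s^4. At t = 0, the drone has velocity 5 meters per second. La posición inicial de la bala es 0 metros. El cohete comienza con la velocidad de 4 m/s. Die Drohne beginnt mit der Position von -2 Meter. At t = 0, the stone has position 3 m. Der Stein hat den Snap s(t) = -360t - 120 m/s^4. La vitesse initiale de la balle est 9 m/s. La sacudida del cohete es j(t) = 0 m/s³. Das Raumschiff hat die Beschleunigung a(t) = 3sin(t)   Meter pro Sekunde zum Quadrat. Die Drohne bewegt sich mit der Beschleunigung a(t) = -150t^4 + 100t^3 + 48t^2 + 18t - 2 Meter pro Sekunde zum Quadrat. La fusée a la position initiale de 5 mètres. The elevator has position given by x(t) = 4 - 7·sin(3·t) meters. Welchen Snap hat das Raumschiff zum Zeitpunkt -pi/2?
Ausgehend von der Beschleunigung a(t) = 3·sin(t), nehmen wir 2 Ableitungen. Die Ableitung von der Beschleunigung ergibt den Ruck: j(t) = 3·cos(t). Durch Ableiten von dem Ruck erhalten wir den Snap: s(t) = -3·sin(t). Mit s(t) = -3·sin(t) und Einsetzen von t = -pi/2, finden wir s = 3.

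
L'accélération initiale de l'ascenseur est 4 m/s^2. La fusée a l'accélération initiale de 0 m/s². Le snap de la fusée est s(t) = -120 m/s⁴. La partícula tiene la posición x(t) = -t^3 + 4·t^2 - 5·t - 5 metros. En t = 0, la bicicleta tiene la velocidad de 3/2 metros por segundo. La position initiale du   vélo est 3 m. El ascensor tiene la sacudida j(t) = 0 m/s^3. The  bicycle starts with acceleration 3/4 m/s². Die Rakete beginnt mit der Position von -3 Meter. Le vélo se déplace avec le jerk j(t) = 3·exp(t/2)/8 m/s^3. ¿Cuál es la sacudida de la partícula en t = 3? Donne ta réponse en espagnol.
Para resolver esto, necesitamos tomar 3 derivadas de nuestra ecuación de la posición x(t) = -t^3 + 4·t^2 - 5·t - 5. Tomando d/dt de x(t), encontramos v(t) = -3·t^2 + 8·t - 5. Tomando d/dt de v(t), encontramos a(t) = 8 - 6·t. Derivando la aceleración, obtenemos la sacudida: j(t) = -6. De la ecuación de la sacudida j(t) = -6, sustituimos t = 3 para obtener j = -6.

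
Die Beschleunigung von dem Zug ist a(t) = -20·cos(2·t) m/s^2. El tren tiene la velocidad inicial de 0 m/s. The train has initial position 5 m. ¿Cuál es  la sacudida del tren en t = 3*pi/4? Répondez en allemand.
Ausgehend von der Beschleunigung a(t) = -20·cos(2·t), nehmen wir 1 Ableitung. Mit d/dt von a(t) finden wir j(t) = 40·sin(2·t). Wir haben den Ruck j(t) = 40·sin(2·t). Durch Einsetzen von t = 3*pi/4: j(3*pi/4) = -40.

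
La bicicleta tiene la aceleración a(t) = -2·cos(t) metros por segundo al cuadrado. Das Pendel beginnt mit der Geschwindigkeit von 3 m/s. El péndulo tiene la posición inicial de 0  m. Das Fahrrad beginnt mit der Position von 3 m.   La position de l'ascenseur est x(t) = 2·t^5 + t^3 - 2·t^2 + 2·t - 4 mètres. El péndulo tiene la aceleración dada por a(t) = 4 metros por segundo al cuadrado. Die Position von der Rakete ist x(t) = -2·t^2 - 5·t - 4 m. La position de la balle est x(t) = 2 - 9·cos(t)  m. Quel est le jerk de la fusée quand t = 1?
Pour résoudre ceci, nous devons prendre 3 dérivées de notre équation de la position x(t) = -2·t^2 - 5·t - 4. En dérivant la position, nous obtenons la vitesse: v(t) = -4·t - 5. En dérivant la vitesse, nous obtenons l'accélération: a(t) = -4. En dérivant l'accélération, nous obtenons le jerk: j(t) = 0. En utilisant j(t) = 0 et en substituant t = 1, nous trouvons j = 0.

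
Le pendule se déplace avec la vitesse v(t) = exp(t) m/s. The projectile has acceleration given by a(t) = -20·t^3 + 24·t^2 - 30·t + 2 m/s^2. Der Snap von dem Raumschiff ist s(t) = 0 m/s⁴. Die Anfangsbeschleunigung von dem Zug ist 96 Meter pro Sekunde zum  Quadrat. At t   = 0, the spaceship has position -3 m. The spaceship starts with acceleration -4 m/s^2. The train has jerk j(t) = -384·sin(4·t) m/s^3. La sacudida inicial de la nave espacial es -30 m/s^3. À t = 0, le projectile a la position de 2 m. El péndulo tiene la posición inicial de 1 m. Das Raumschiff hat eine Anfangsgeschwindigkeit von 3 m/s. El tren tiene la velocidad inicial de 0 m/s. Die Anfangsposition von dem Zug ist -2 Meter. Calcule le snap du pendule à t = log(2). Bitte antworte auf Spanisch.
Para resolver esto, necesitamos tomar 3 derivadas de nuestra ecuación de la velocidad v(t) = exp(t). Tomando d/dt de v(t), encontramos a(t) = exp(t). Derivando la aceleración, obtenemos la sacudida: j(t) = exp(t). La derivada de la sacudida da el snap: s(t) = exp(t). De la ecuación del snap s(t) = exp(t), sustituimos t = log(2) para obtener s = 2.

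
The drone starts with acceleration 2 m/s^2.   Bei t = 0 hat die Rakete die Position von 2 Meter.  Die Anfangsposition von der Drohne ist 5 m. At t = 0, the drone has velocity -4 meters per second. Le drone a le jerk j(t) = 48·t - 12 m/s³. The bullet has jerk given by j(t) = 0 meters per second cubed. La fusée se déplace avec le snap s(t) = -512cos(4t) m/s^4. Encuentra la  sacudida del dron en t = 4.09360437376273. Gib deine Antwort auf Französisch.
De l'équation du jerk j(t) = 48·t - 12, nous substituons t = 4.09360437376273 pour obtenir j = 184.493009940611.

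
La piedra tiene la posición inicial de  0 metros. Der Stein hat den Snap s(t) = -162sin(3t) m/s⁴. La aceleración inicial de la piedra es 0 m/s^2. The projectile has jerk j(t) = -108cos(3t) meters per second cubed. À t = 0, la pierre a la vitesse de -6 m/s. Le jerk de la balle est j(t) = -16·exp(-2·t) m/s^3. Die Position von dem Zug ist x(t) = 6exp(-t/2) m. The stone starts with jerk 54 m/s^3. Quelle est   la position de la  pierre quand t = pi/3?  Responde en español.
Partiendo del snap s(t) = -162·sin(3·t), tomamos 4 integrales. La integral del snap, con j(0) = 54, da la sacudida: j(t) = 54·cos(3·t). Tomando ∫j(t)dt y aplicando a(0) = 0, encontramos a(t) = 18·sin(3·t). La integral de la aceleración es la velocidad. Usando v(0) = -6, obtenemos v(t) = -6·cos(3·t). Tomando ∫v(t)dt y aplicando x(0) = 0, encontramos x(t) = -2·sin(3·t). De la ecuación de la posición x(t) = -2·sin(3·t), sustituimos t = pi/3 para obtener x = 0.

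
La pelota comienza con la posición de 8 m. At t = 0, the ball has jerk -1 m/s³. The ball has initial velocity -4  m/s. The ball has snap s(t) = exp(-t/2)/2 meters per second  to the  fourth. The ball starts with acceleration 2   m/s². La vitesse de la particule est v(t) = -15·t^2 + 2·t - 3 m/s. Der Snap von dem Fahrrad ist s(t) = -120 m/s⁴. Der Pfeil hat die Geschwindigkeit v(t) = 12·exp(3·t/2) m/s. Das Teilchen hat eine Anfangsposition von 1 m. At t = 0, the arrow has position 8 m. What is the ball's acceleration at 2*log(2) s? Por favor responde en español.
Debemos encontrar la antiderivada de nuestra ecuación del snap s(t) = exp(-t/2)/2 2 veces. La antiderivada del snap es la sacudida. Usando j(0) = -1, obtenemos j(t) = -exp(-t/2). La integral de la sacudida, con a(0) = 2, da la aceleración: a(t) = 2·exp(-t/2). De la ecuación de la aceleración a(t) = 2·exp(-t/2), sustituimos t = 2*log(2) para obtener a = 1.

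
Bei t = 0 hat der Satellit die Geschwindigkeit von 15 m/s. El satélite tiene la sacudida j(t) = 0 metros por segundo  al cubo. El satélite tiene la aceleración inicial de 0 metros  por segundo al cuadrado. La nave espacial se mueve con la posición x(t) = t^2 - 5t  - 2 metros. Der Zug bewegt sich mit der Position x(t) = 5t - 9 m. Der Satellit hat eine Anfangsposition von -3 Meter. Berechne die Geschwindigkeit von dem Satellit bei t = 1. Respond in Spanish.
Para resolver esto, necesitamos tomar 2 integrales de nuestra ecuación de la sacudida j(t) = 0. La antiderivada de la sacudida, con a(0) = 0, da la aceleración: a(t) = 0. La antiderivada de la aceleración, con v(0) = 15, da la velocidad: v(t) = 15. De la ecuación de la velocidad v(t) = 15, sustituimos t = 1 para obtener v = 15.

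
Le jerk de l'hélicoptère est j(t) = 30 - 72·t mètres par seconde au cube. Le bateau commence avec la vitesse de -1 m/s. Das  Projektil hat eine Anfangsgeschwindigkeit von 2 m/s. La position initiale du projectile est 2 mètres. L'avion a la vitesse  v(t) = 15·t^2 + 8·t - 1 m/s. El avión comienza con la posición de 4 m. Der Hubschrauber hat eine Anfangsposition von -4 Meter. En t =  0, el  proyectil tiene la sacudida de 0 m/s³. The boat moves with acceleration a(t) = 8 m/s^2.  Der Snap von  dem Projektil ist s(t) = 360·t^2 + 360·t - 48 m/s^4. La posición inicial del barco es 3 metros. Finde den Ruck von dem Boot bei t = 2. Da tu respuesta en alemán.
Wir müssen unsere Gleichung für die Beschleunigung a(t) = 8 1-mal ableiten. Mit d/dt von a(t) finden wir j(t) = 0. Wir haben den Ruck j(t) = 0. Durch Einsetzen von t = 2: j(2) = 0.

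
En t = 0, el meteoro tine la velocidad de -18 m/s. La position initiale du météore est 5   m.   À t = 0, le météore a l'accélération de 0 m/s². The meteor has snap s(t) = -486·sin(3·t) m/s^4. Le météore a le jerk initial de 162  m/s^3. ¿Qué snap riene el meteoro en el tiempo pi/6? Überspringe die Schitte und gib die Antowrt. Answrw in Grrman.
Die Antwort ist -486.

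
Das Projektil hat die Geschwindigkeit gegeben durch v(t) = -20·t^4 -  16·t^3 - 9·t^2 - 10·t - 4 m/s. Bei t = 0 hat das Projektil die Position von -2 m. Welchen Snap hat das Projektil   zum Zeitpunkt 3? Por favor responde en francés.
Pour résoudre ceci, nous devons prendre 3 dérivées de notre équation de la vitesse v(t) = -20·t^4 - 16·t^3 - 9·t^2 - 10·t - 4. La dérivée de la vitesse donne l'accélération: a(t) = -80·t^3 - 48·t^2 - 18·t - 10. En dérivant l'accélération, nous obtenons le jerk: j(t) = -240·t^2 - 96·t - 18. En prenant d/dt de j(t), nous trouvons s(t) = -480·t - 96. En utilisant s(t) = -480·t - 96 et en substituant t = 3, nous trouvons s = -1536.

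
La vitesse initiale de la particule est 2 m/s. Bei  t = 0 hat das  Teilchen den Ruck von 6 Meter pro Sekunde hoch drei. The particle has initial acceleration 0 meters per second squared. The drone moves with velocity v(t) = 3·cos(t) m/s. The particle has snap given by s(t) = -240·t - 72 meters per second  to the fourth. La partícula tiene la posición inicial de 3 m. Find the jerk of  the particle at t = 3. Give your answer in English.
Starting from snap s(t) = -240·t - 72, we take 1 integral. The integral of snap is jerk. Using j(0) = 6, we get j(t) = -120·t^2 - 72·t + 6. From the given jerk equation j(t) = -120·t^2 - 72·t + 6, we substitute t = 3 to get j = -1290.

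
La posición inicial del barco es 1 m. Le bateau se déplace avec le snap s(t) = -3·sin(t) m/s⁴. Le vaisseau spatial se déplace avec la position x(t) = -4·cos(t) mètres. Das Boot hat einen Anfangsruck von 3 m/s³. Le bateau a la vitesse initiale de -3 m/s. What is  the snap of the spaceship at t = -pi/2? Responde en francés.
Pour résoudre ceci, nous devons prendre 4 dérivées de notre équation de la position x(t) = -4·cos(t). En dérivant la position, nous obtenons la vitesse: v(t) = 4·sin(t). En prenant d/dt de v(t), nous trouvons a(t) = 4·cos(t). En prenant d/dt de a(t), nous trouvons j(t) = -4·sin(t). La dérivée du jerk donne le snap: s(t) = -4·cos(t). De l'équation du snap s(t) = -4·cos(t), nous substituons t = -pi/2 pour obtenir s = 0.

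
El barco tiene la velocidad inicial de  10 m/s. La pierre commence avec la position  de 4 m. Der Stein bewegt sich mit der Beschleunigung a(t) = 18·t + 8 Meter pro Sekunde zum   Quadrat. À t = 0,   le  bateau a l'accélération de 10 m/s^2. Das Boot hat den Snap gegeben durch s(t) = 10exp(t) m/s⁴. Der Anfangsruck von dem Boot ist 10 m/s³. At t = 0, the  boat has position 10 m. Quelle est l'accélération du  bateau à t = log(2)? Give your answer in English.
To solve this, we need to take 2 integrals of our snap equation s(t) = 10·exp(t). The antiderivative of snap is jerk. Using j(0) = 10, we get j(t) = 10·exp(t). Integrating jerk and using the initial condition a(0) = 10, we get a(t) = 10·exp(t). Using a(t) = 10·exp(t) and substituting t = log(2), we find a = 20.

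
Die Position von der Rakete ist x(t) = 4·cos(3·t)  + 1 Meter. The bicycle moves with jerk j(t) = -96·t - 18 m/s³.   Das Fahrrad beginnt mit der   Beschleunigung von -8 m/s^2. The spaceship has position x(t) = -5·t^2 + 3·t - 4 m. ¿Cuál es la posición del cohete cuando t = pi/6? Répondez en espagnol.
Usando x(t) = 4·cos(3·t) + 1 y sustituyendo t = pi/6, encontramos x = 1.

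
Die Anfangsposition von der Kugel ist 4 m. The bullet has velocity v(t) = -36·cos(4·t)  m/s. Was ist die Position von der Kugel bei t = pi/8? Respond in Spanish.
Partiendo de la velocidad v(t) = -36·cos(4·t), tomamos 1 antiderivada. Integrando la velocidad y usando la condición inicial x(0) = 4, obtenemos x(t) = 4 - 9·sin(4·t). Usando x(t) = 4 - 9·sin(4·t) y sustituyendo t = pi/8, encontramos x = -5.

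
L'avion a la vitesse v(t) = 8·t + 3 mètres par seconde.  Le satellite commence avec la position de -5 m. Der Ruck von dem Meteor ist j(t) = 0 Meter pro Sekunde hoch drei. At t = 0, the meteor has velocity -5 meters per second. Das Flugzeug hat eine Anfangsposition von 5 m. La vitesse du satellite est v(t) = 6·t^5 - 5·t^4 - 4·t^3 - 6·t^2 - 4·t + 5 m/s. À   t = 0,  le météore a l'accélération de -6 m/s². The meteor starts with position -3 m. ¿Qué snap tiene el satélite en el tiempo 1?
Debemos derivar nuestra ecuación de la velocidad v(t) = 6·t^5 - 5·t^4 - 4·t^3 - 6·t^2 - 4·t + 5 3 veces. La derivada de la velocidad da la aceleración: a(t) = 30·t^4 - 20·t^3 - 12·t^2 - 12·t - 4. Tomando d/dt de a(t), encontramos j(t) = 120·t^3 - 60·t^2 - 24·t - 12. Derivando la sacudida, obtenemos el snap: s(t) = 360·t^2 - 120·t - 24. De la ecuación del snap s(t) = 360·t^2 - 120·t - 24, sustituimos t = 1 para obtener s = 216.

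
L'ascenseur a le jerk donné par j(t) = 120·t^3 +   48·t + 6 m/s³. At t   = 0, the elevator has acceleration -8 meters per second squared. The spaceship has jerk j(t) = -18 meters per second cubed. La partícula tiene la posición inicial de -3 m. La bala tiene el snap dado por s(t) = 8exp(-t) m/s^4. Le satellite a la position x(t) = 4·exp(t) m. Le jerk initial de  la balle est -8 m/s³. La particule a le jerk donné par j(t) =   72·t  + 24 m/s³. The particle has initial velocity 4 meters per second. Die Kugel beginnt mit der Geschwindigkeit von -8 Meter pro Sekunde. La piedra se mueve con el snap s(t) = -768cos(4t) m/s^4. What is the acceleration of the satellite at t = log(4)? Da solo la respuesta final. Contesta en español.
En t = log(4), a = 16.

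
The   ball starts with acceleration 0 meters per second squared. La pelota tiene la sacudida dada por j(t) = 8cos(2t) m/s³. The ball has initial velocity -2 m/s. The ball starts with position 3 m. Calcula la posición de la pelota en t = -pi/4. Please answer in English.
We need to integrate our jerk equation j(t) = 8·cos(2·t) 3 times. Taking ∫j(t)dt and applying a(0) = 0, we find a(t) = 4·sin(2·t). Taking ∫a(t)dt and applying v(0) = -2, we find v(t) = -2·cos(2·t). Finding the antiderivative of v(t) and using x(0) = 3: x(t) = 3 - sin(2·t). We have position x(t) = 3 - sin(2·t). Substituting t = -pi/4: x(-pi/4) = 4.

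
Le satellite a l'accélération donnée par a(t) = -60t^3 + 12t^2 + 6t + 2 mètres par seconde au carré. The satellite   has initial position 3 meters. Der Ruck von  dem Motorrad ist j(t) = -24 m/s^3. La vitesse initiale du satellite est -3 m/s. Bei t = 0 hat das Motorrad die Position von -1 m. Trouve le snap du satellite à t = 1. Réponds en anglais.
To solve this, we need to take 2 derivatives of our acceleration equation a(t) = -60·t^3 + 12·t^2 + 6·t + 2. Taking d/dt of a(t), we find j(t) = -180·t^2 + 24·t + 6. The derivative of jerk gives snap: s(t) = 24 - 360·t. Using s(t) = 24 - 360·t and substituting t = 1, we find s = -336.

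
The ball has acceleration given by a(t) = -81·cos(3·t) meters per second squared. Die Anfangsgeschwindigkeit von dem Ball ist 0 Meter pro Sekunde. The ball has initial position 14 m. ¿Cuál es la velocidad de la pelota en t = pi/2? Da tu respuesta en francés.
En partant de l'accélération a(t) = -81·cos(3·t), nous prenons 1 intégrale. L'intégrale de l'accélération, avec v(0) = 0, donne la vitesse: v(t) = -27·sin(3·t). En utilisant v(t) = -27·sin(3·t) et en substituant t = pi/2, nous trouvons v = 27.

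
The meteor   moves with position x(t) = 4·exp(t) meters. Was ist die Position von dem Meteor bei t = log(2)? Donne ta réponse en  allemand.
Aus der Gleichung für die Position x(t) = 4·exp(t), setzen wir t = log(2) ein und erhalten x = 8.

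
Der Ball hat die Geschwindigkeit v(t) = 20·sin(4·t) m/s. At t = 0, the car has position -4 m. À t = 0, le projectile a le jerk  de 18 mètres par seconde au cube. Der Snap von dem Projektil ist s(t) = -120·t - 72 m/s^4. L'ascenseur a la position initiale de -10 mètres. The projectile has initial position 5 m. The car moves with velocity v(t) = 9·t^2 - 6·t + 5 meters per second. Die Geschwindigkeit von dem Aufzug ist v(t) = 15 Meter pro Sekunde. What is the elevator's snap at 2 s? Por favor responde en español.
Para resolver esto, necesitamos tomar 3 derivadas de nuestra ecuación de la velocidad v(t) = 15. Derivando la velocidad, obtenemos la aceleración: a(t) = 0. Tomando d/dt de a(t), encontramos j(t) = 0. La derivada de la sacudida da el snap: s(t) = 0. Tenemos el snap s(t) = 0. Sustituyendo t = 2: s(2) = 0.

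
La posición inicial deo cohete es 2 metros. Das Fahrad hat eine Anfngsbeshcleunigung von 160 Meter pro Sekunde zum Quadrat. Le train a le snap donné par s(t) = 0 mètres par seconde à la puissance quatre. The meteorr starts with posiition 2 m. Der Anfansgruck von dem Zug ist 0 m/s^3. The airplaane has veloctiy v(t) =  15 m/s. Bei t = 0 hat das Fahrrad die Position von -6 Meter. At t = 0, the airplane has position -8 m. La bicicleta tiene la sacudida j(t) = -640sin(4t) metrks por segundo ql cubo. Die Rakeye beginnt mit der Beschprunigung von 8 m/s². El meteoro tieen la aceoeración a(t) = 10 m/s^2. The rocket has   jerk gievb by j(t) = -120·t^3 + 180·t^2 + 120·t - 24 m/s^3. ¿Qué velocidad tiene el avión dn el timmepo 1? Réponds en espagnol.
De la ecuación de la velocidad v(t) = 15, sustituimos t = 1 para obtener v = 15.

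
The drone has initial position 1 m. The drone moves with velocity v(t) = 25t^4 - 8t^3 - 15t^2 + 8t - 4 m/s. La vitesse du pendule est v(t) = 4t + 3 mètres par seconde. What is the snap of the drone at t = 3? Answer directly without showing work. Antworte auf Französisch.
La réponse est 1752.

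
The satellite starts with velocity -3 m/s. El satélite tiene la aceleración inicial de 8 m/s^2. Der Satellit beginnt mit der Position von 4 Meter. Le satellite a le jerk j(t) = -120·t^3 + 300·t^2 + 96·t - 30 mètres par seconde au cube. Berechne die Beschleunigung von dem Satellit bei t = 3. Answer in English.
To solve this, we need to take 1 integral of our jerk equation j(t) = -120·t^3 + 300·t^2 + 96·t - 30. Integrating jerk and using the initial condition a(0) = 8, we get a(t) = -30·t^4 + 100·t^3 + 48·t^2 - 30·t + 8. From the given acceleration equation a(t) = -30·t^4 + 100·t^3 + 48·t^2 - 30·t + 8, we substitute t = 3 to get a = 620.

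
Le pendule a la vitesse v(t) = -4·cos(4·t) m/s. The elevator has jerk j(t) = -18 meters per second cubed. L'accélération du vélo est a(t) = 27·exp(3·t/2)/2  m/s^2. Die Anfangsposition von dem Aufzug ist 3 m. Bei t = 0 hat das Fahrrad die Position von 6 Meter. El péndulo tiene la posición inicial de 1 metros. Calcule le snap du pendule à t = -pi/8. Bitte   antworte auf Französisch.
En partant de la vitesse v(t) = -4·cos(4·t), nous prenons 3 dérivées. La dérivée de la vitesse donne l'accélération: a(t) = 16·sin(4·t). En dérivant l'accélération, nous obtenons le jerk: j(t) = 64·cos(4·t). En prenant d/dt de j(t), nous trouvons s(t) = -256·sin(4·t). En utilisant s(t) = -256·sin(4·t) et en substituant t = -pi/8, nous trouvons s = 256.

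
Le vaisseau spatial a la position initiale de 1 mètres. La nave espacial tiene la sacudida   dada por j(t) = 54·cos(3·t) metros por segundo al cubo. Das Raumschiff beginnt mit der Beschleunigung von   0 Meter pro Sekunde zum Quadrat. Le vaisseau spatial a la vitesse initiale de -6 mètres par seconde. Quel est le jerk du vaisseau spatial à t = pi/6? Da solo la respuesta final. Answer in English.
j(pi/6) = 0.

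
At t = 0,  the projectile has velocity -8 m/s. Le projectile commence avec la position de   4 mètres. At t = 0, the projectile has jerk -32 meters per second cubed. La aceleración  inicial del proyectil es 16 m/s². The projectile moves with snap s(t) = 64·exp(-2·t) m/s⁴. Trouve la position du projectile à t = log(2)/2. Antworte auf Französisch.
Nous devons trouver la primitive de notre équation du snap s(t) = 64·exp(-2·t) 4 fois. En intégrant le snap et en utilisant la condition initiale j(0) = -32, nous obtenons j(t) = -32·exp(-2·t). En intégrant le jerk et en utilisant la condition initiale a(0) = 16, nous obtenons a(t) = 16·exp(-2·t). La primitive de l'accélération est la vitesse. En utilisant v(0) = -8, nous obtenons v(t) = -8·exp(-2·t). En prenant ∫v(t)dt et en appliquant x(0) = 4, nous trouvons x(t) = 4·exp(-2·t). En utilisant x(t) = 4·exp(-2·t) et en substituant t = log(2)/2, nous trouvons x = 2.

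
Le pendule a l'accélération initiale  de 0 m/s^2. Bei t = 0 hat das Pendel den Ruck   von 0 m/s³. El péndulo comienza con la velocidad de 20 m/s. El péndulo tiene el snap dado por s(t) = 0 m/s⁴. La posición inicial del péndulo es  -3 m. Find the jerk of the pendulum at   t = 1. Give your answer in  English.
We need to integrate our snap equation s(t) = 0 1 time. The integral of snap, with j(0) = 0, gives jerk: j(t) = 0. Using j(t) = 0 and substituting t = 1, we find j = 0.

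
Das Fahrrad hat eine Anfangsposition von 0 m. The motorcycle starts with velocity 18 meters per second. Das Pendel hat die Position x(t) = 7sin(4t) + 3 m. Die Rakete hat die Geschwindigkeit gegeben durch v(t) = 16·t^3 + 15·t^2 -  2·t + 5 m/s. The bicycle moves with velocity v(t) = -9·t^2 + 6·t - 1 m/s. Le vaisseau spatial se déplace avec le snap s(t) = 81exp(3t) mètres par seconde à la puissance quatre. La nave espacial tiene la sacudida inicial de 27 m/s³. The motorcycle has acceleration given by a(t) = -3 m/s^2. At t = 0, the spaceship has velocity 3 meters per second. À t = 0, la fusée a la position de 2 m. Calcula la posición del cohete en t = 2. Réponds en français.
Pour résoudre ceci, nous devons prendre 1 primitive de notre équation de la vitesse v(t) = 16·t^3 + 15·t^2 - 2·t + 5. L'intégrale de la vitesse, avec x(0) = 2, donne la position: x(t) = 4·t^4 + 5·t^3 - t^2 + 5·t + 2. Nous avons la position x(t) = 4·t^4 + 5·t^3 - t^2 + 5·t + 2. En substituant t = 2: x(2) = 112.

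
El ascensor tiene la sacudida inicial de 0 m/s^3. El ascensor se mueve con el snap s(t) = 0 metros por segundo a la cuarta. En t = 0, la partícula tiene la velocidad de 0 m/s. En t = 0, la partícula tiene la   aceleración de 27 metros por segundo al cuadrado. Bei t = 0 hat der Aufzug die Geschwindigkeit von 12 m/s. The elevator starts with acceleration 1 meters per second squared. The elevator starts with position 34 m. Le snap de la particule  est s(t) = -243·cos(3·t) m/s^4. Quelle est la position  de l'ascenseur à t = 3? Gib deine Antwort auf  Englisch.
To solve this, we need to take 4 integrals of our snap equation s(t) = 0. Integrating snap and using the initial condition j(0) = 0, we get j(t) = 0. The antiderivative of jerk is acceleration. Using a(0) = 1, we get a(t) = 1. Taking ∫a(t)dt and applying v(0) = 12, we find v(t) = t + 12. Finding the antiderivative of v(t) and using x(0) = 34: x(t) = t^2/2 + 12·t + 34. From the given position equation x(t) = t^2/2 + 12·t + 34, we substitute t = 3 to get x = 149/2.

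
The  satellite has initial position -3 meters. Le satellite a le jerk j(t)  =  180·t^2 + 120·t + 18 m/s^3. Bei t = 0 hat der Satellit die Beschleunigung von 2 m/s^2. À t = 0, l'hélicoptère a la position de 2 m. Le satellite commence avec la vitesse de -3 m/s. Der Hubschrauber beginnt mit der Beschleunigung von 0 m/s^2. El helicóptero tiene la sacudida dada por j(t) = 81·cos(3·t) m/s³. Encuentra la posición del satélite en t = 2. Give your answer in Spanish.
Debemos encontrar la antiderivada de nuestra ecuación de la sacudida j(t) = 180·t^2 + 120·t + 18 3 veces. La integral de la sacudida, con a(0) = 2, da la aceleración: a(t) = 60·t^3 + 60·t^2 + 18·t + 2. Integrando la aceleración y usando la condición inicial v(0) = -3, obtenemos v(t) = 15·t^4 + 20·t^3 + 9·t^2 + 2·t - 3. Integrando la velocidad y usando la condición inicial x(0) = -3, obtenemos x(t) = 3·t^5 + 5·t^4 + 3·t^3 + t^2 - 3·t - 3. Tenemos la posición x(t) = 3·t^5 + 5·t^4 + 3·t^3 + t^2 - 3·t - 3. Sustituyendo t = 2: x(2) = 195.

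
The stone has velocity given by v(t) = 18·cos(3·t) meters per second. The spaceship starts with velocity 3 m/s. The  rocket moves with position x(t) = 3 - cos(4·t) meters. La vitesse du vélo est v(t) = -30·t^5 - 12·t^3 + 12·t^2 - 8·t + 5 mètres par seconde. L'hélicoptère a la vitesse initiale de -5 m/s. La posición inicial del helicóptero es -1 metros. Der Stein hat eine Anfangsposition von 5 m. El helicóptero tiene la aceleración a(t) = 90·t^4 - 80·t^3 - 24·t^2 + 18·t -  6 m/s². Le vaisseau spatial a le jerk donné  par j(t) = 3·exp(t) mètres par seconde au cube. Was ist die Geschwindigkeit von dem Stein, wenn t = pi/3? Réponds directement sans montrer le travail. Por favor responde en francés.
La vitesse à t = pi/3 est v = -18.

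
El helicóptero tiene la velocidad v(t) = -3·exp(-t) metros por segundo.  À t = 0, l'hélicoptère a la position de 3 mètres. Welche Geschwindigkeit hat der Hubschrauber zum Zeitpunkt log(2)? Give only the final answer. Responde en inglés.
At t = log(2), v = -3/2.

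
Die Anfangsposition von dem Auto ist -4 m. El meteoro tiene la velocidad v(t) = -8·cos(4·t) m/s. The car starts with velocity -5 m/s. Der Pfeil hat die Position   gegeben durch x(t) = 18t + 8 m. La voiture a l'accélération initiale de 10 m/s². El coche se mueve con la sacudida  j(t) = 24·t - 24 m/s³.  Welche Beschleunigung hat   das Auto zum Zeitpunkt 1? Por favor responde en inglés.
To solve this, we need to take 1 integral of our jerk equation j(t) = 24·t - 24. Integrating jerk and using the initial condition a(0) = 10, we get a(t) = 12·t^2 - 24·t + 10. From the given acceleration equation a(t) = 12·t^2 - 24·t + 10, we substitute t = 1 to get a = -2.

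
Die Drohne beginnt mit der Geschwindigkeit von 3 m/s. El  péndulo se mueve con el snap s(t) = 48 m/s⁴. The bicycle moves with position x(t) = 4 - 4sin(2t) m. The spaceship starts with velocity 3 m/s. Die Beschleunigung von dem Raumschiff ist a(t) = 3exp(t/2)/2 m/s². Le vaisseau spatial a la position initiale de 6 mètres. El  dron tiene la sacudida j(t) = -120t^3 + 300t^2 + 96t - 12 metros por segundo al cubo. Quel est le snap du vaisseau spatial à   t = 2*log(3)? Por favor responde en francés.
Nous devons dériver notre équation de l'accélération a(t) = 3·exp(t/2)/2 2 fois. En dérivant l'accélération, nous obtenons le jerk: j(t) = 3·exp(t/2)/4. En prenant d/dt de j(t), nous trouvons s(t) = 3·exp(t/2)/8. En utilisant s(t) = 3·exp(t/2)/8 et en substituant t = 2*log(3), nous trouvons s = 9/8.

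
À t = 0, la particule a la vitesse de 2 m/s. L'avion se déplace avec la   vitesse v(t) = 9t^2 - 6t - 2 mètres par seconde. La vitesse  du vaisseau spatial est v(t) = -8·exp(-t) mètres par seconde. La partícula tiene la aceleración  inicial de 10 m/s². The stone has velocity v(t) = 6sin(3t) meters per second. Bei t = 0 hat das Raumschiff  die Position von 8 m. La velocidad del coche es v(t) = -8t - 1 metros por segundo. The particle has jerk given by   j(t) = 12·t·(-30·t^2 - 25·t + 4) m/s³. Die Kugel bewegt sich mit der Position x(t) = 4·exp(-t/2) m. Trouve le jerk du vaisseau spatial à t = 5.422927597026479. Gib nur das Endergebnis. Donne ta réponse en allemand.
Der Ruck bei t = 5.422927597026479 ist j = -0.0353136376009356.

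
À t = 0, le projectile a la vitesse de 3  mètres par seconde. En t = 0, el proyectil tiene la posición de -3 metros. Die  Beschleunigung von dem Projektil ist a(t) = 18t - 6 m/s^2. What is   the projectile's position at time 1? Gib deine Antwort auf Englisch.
Starting from acceleration a(t) = 18·t - 6, we take 2 antiderivatives. Finding the integral of a(t) and using v(0) = 3: v(t) = 9·t^2 - 6·t + 3. The integral of velocity is position. Using x(0) = -3, we get x(t) = 3·t^3 - 3·t^2 + 3·t - 3. We have position x(t) = 3·t^3 - 3·t^2 + 3·t - 3. Substituting t = 1: x(1) = 0.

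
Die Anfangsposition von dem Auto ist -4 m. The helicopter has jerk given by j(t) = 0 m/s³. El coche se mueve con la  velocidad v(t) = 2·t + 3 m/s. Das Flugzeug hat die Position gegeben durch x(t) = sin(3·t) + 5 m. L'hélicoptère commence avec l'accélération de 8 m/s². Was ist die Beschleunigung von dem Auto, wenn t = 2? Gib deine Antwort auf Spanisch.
Partiendo de la velocidad v(t) = 2·t + 3, tomamos 1 derivada. Derivando la velocidad, obtenemos la aceleración: a(t) = 2. De la ecuación de la aceleración a(t) = 2, sustituimos t = 2 para obtener a = 2.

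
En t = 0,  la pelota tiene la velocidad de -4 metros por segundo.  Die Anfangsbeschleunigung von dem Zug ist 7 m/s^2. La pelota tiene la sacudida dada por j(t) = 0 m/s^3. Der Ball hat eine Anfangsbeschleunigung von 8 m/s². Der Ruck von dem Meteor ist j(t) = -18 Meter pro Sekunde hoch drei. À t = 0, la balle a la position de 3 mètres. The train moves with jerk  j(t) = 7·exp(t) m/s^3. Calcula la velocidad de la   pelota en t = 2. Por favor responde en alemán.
Ausgehend von dem Ruck j(t) = 0, nehmen wir 2 Stammfunktionen. Durch Integration von dem Ruck und Verwendung der Anfangsbedingung a(0) = 8, erhalten wir a(t) = 8. Durch Integration von der Beschleunigung und Verwendung der Anfangsbedingung v(0) = -4, erhalten wir v(t) = 8·t - 4. Aus der Gleichung für die Geschwindigkeit v(t) = 8·t - 4, setzen wir t = 2 ein und erhalten v = 12.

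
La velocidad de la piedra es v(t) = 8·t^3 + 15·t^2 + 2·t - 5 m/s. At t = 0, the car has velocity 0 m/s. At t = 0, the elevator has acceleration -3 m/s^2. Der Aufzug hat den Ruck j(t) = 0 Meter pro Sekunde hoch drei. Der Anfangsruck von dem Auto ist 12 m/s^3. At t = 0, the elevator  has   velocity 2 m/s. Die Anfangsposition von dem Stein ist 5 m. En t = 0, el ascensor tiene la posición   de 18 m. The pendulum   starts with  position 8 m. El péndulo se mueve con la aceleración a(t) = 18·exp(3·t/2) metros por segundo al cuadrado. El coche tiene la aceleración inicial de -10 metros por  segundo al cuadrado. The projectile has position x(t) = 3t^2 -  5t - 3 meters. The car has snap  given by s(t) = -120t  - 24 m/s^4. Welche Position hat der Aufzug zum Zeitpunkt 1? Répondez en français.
En partant du jerk j(t) = 0, nous prenons 3 intégrales. La primitive du jerk, avec a(0) = -3, donne l'accélération: a(t) = -3. L'intégrale de l'accélération est la vitesse. En utilisant v(0) = 2, nous obtenons v(t) = 2 - 3·t. L'intégrale de la vitesse est la position. En utilisant x(0) = 18, nous obtenons x(t) = -3·t^2/2 + 2·t + 18. En utilisant x(t) = -3·t^2/2 + 2·t + 18 et en substituant t = 1, nous trouvons x = 37/2.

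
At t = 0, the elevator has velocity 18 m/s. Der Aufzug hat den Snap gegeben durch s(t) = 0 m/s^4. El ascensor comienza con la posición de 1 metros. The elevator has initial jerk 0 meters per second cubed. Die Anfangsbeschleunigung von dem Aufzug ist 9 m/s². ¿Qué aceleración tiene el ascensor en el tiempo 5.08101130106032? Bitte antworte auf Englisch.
To find the answer, we compute 2 antiderivatives of s(t) = 0. The antiderivative of snap is jerk. Using j(0) = 0, we get j(t) = 0. Finding the integral of j(t) and using a(0) = 9: a(t) = 9. Using a(t) = 9 and substituting t = 5.08101130106032, we find a = 9.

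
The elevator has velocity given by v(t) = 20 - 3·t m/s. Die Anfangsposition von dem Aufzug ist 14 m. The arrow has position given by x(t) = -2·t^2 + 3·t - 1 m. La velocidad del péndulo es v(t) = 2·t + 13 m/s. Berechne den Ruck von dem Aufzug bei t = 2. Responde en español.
Partiendo de la velocidad v(t) = 20 - 3·t, tomamos 2 derivadas. La derivada de la velocidad da la aceleración: a(t) = -3. La derivada de la aceleración da la sacudida: j(t) = 0. De la ecuación de la sacudida j(t) = 0, sustituimos t = 2 para obtener j = 0.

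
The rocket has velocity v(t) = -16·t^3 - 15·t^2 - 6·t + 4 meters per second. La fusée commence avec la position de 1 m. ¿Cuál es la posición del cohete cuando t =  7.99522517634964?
Para resolver esto, necesitamos tomar 1 antiderivada de nuestra ecuación de la velocidad v(t) = -16·t^3 - 15·t^2 - 6·t + 4. Integrando la velocidad y usando la condición inicial x(0) = 1, obtenemos x(t) = -4·t^4 - 5·t^3 - 3·t^2 + 4·t + 1. De la ecuación de la posición x(t) = -4·t^4 - 5·t^3 - 3·t^2 + 4·t + 1, sustituimos t = 7.99522517634964 para obtener x = -19059.1285306778.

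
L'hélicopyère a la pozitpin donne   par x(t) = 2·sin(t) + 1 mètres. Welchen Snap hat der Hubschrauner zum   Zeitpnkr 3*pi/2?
Um dies zu lösen, müssen wir 4 Ableitungen unserer Gleichung für die Position x(t) = 2·sin(t) + 1 nehmen. Die Ableitung von der Position ergibt die Geschwindigkeit: v(t) = 2·cos(t). Die Ableitung von der Geschwindigkeit ergibt die Beschleunigung: a(t) = -2·sin(t). Mit d/dt von a(t) finden wir j(t) = -2·cos(t). Mit d/dt von j(t) finden wir s(t) = 2·sin(t). Wir haben den Snap s(t) = 2·sin(t). Durch Einsetzen von t = 3*pi/2: s(3*pi/2) = -2.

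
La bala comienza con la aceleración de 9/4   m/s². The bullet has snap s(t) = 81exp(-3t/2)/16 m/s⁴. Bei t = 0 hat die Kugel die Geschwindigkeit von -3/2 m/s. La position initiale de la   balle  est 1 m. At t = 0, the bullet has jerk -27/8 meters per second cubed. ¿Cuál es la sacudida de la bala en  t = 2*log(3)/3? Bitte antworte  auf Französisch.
Pour résoudre ceci, nous devons prendre 1 primitive de notre équation du snap s(t) = 81·exp(-3·t/2)/16. En intégrant le snap et en utilisant la condition initiale j(0) = -27/8, nous obtenons j(t) = -27·exp(-3·t/2)/8. De l'équation du jerk j(t) = -27·exp(-3·t/2)/8, nous substituons t = 2*log(3)/3 pour obtenir j = -9/8.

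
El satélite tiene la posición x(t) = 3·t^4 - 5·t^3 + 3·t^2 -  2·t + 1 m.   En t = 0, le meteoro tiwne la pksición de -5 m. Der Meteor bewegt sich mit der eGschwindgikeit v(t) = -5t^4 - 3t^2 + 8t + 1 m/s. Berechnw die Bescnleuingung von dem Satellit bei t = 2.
Wir müssen unsere Gleichung für die Position x(t) = 3·t^4 - 5·t^3 + 3·t^2 - 2·t + 1 2-mal ableiten. Durch Ableiten von der Position erhalten wir die Geschwindigkeit: v(t) = 12·t^3 - 15·t^2 + 6·t - 2. Mit d/dt von v(t) finden wir a(t) = 36·t^2 - 30·t + 6. Mit a(t) = 36·t^2 - 30·t + 6 und Einsetzen von t = 2, finden wir a = 90.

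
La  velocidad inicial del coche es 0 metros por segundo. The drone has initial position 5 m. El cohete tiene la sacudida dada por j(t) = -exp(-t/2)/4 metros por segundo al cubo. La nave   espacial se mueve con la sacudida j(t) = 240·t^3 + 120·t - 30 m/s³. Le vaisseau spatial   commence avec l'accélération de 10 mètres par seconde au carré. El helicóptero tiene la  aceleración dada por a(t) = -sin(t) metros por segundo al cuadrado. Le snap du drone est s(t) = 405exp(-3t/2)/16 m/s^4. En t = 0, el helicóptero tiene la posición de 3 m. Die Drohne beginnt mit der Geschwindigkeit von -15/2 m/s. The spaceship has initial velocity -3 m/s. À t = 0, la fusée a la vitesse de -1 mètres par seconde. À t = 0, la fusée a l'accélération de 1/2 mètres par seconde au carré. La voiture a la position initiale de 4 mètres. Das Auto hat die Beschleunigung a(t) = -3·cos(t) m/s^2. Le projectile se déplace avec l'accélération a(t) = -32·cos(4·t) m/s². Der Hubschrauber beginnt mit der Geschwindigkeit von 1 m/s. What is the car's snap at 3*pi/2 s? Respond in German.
Wir müssen unsere Gleichung für die Beschleunigung a(t) = -3·cos(t) 2-mal ableiten. Mit d/dt von a(t) finden wir j(t) = 3·sin(t). Die Ableitung von dem Ruck ergibt den Snap: s(t) = 3·cos(t). Mit s(t) = 3·cos(t) und Einsetzen von t = 3*pi/2, finden wir s = 0.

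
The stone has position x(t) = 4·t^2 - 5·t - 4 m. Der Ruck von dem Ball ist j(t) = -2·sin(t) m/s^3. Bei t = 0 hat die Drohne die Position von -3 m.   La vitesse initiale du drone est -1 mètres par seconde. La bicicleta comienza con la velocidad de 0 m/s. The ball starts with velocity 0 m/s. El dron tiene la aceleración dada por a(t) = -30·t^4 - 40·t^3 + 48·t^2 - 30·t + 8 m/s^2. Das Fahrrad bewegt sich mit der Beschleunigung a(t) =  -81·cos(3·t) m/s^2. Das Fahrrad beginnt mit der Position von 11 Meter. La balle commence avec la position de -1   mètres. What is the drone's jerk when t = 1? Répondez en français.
En partant de l'accélération a(t) = -30·t^4 - 40·t^3 + 48·t^2 - 30·t + 8, nous prenons 1 dérivée. En prenant d/dt de a(t), nous trouvons j(t) = -120·t^3 - 120·t^2 + 96·t - 30. En utilisant j(t) = -120·t^3 - 120·t^2 + 96·t - 30 et en substituant t = 1, nous trouvons j = -174.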